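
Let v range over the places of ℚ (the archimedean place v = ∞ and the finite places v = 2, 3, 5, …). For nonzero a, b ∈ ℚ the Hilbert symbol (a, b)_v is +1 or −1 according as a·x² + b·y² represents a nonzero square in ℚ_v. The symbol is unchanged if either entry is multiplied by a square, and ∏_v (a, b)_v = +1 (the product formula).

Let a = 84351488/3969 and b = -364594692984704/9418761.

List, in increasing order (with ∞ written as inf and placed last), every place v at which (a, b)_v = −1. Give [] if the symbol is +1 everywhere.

(a, b) ≡ (329498, -494) mod (ℚ^×)²; places V = {2, 3, 7, 11, 13, 19, 23, 29, 31, ∞}.
(a,b)_13: α=1, u≡4; β=1, v≡3 (mod 13); (4|13)=+1, (3|13)=+1; sign (−1)^0·+1^1·+1^1 = +1.
(a,b)_11: α=0, u≡5; β=-2, v≡1 (mod 11); (5|11)=+1, (1|11)=+1; sign (−1)^0·+1^-2·+1^0 = +1.
(a,b)_23: α=1, u≡17; β=4, v≡18 (mod 23); (17|23)=-1, (18|23)=+1; sign (−1)^0·-1^4·+1^1 = +1.
(a,b)_19: α=1, u≡13; β=1, v≡13 (mod 19); (13|19)=-1, (13|19)=-1; sign (−1)^1·-1^1·-1^1 = -1.
(a,b)_2: α=9, β=7; u≡5, v≡1 (mod 8); ε(u)ε(v)=0·0, αω(v)=9·0, βω(u)=7·1; sum ≡ 1  ⇒  -1.
(a,b)_3: α=-4, u≡2; β=-4, v≡1 (mod 3); (2|3)=-1, (1|3)=+1; sign (−1)^0·-1^-4·+1^-4 = +1.
(a,b)_29: α=1, u≡7; β=2, v≡20 (mod 29); (7|29)=+1, (20|29)=+1; sign (−1)^0·+1^2·+1^1 = +1.
(a,b)_7: α=-2, u≡1; β=2, v≡3 (mod 7); (1|7)=+1, (3|7)=-1; sign (−1)^0·+1^2·-1^-2 = +1.
(a,b)_31: α=0, u≡23; β=-2, v≡1 (mod 31); (23|31)=-1, (1|31)=+1; sign (−1)^0·-1^-2·+1^0 = +1.
(a,b)_∞: sgn(329498)=+, sgn(-494)=−, so +1.
Ram(329498, -494) = {2, 19}; no ℚ_2-point on the conic.

[2, 19]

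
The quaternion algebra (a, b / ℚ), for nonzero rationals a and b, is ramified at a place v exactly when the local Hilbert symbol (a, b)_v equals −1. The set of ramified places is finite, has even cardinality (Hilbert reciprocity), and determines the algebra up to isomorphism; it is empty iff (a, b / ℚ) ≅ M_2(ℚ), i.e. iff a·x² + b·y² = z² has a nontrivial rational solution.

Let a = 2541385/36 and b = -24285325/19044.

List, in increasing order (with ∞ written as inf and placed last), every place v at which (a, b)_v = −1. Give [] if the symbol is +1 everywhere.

[5, 11, 19, 23, 41, 43]

Mod squares: a ≡ 51865, b ≡ -971413. Check v ∈ {∞, 2, 3, 5, 7, 11, 19, 23, 29, 41, 43}.
v=2: v_2(a)=-2, v_2(b)=-2; units ≡ 1, 3 (mod 8); ε·ε+αω+βω = 0·1+-2·1+-2·0 ≡ 0  ⇒  (a,b)_2 = +1.
v=∞: 51865 > 0 and -971413 < 0  ⇒  (a,b)_∞ = +1.
v=3: a=3^-2·(≡1), b=3^-2·(≡2) mod 3; (1|3)=+1, (2|3)=-1; (−1)^{-2·-2·1}·(+1)^-2·(-1)^-2 = +1.
v=41: a=41^1·(≡26), b=41^1·(≡37) mod 41; (26|41)=-1, (37|41)=+1; (−1)^{1·1·20}·(-1)^1·(+1)^1 = -1.
v=5: a=5^1·(≡2), b=5^2·(≡3) mod 5; (2|5)=-1, (3|5)=-1; (−1)^{1·2·2}·(-1)^2·(-1)^1 = -1.
v=43: a=43^0·(≡37), b=43^1·(≡37) mod 43; (37|43)=-1, (37|43)=-1; (−1)^{0·1·21}·(-1)^1·(-1)^0 = -1.
v=23: a=23^1·(≡2), b=23^-2·(≡20) mod 23; (2|23)=+1, (20|23)=-1; (−1)^{1·-2·11}·(+1)^-2·(-1)^1 = -1.
v=7: a=7^2·(≡2), b=7^0·(≡5) mod 7; (2|7)=+1, (5|7)=-1; (−1)^{2·0·3}·(+1)^0·(-1)^2 = +1.
v=29: a=29^0·(≡4), b=29^1·(≡12) mod 29; (4|29)=+1, (12|29)=-1; (−1)^{0·1·14}·(+1)^1·(-1)^0 = +1.
v=19: a=19^0·(≡18), b=19^1·(≡2) mod 19; (18|19)=-1, (2|19)=-1; (−1)^{0·1·9}·(-1)^1·(-1)^0 = -1.
v=11: a=11^1·(≡8), b=11^0·(≡8) mod 11; (8|11)=-1, (8|11)=-1; (−1)^{1·0·5}·(-1)^0·(-1)^1 = -1.
(51865, -971413 / ℚ) ramifies at {5, 11, 19, 23, 41, 43}: a division algebra.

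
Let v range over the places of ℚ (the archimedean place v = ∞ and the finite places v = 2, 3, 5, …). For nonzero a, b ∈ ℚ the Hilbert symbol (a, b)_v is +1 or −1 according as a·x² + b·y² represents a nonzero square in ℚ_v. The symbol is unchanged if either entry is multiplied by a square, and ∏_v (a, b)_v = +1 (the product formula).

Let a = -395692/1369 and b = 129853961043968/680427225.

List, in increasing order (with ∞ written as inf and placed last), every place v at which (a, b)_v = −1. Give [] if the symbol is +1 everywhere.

[2, 11]

Mod squares: a ≡ -187, b ≡ 2. Check v ∈ {∞, 2, 3, 5, 7, 11, 17, 23, 37, 47}.
v=∞: -187 < 0 and 2 > 0  ⇒  (a,b)_∞ = +1.
v=11: a=11^1·(≡4), b=11^0·(≡8) mod 11; (4|11)=+1, (8|11)=-1; (−1)^{1·0·5}·(+1)^0·(-1)^1 = -1.
v=37: a=37^-2·(≡23), b=37^-2·(≡17) mod 37; (23|37)=-1, (17|37)=-1; (−1)^{-2·-2·18}·(-1)^-2·(-1)^-2 = +1.
v=7: a=7^0·(≡1), b=7^2·(≡2) mod 7; (1|7)=+1, (2|7)=+1; (−1)^{0·2·3}·(+1)^2·(+1)^0 = +1.
v=23: a=23^2·(≡22), b=23^4·(≡8) mod 23; (22|23)=-1, (8|23)=+1; (−1)^{2·4·11}·(-1)^4·(+1)^2 = +1.
v=2: v_2(a)=2, v_2(b)=15; units ≡ 5, 1 (mod 8); ε·ε+αω+βω = 0·0+2·0+15·1 ≡ 1  ⇒  (a,b)_2 = -1.
v=17: a=17^1·(≡11), b=17^2·(≡2) mod 17; (11|17)=-1, (2|17)=+1; (−1)^{1·2·8}·(-1)^2·(+1)^1 = +1.
v=5: a=5^0·(≡2), b=5^-2·(≡2) mod 5; (2|5)=-1, (2|5)=-1; (−1)^{0·-2·2}·(-1)^-2·(-1)^0 = +1.
v=47: a=47^0·(≡8), b=47^-2·(≡36) mod 47; (8|47)=+1, (36|47)=+1; (−1)^{0·-2·23}·(+1)^-2·(+1)^0 = +1.
v=3: a=3^0·(≡2), b=3^-2·(≡2) mod 3; (2|3)=-1, (2|3)=-1; (−1)^{0·-2·1}·(-1)^-2·(-1)^0 = +1.
Ram(-187, 2) = {2, 11}; no ℚ_2-point on the conic.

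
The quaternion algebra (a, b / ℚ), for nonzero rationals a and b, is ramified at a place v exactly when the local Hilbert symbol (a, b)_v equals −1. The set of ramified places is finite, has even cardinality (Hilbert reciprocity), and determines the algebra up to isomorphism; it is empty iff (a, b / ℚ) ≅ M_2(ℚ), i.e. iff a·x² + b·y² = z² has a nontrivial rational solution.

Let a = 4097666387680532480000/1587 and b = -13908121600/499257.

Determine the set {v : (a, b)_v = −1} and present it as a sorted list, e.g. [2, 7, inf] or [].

Mod squares: a ≡ 16269, b ≡ -21318. Check v ∈ {∞, 2, 3, 5, 11, 17, 19, 23, 29, 41}.
v=3: a=3^-1·(≡2), b=3^-3·(≡1) mod 3; (2|3)=-1, (1|3)=+1; (−1)^{-1·-3·1}·(-1)^-3·(+1)^-1 = +1.
v=17: a=17^3·(≡12), b=17^1·(≡13) mod 17; (12|17)=-1, (13|17)=+1; (−1)^{3·1·8}·(-1)^1·(+1)^3 = -1.
v=5: a=5^4·(≡4), b=5^2·(≡3) mod 5; (4|5)=+1, (3|5)=-1; (−1)^{4·2·2}·(+1)^2·(-1)^4 = +1.
v=2: v_2(a)=14, v_2(b)=11; units ≡ 5, 5 (mod 8); ε·ε+αω+βω = 0·0+14·1+11·1 ≡ 1  ⇒  (a,b)_2 = -1.
v=29: a=29^5·(≡10), b=29^2·(≡21) mod 29; (10|29)=-1, (21|29)=-1; (−1)^{5·2·14}·(-1)^2·(-1)^5 = -1.
v=∞: 16269 > 0 and -21318 < 0  ⇒  (a,b)_∞ = +1.
v=23: a=23^-2·(≡18), b=23^0·(≡18) mod 23; (18|23)=+1, (18|23)=+1; (−1)^{-2·0·11}·(+1)^0·(+1)^-2 = +1.
v=19: a=19^2·(≡9), b=19^1·(≡2) mod 19; (9|19)=+1, (2|19)=-1; (−1)^{2·1·9}·(+1)^1·(-1)^2 = +1.
v=11: a=11^1·(≡1), b=11^-1·(≡1) mod 11; (1|11)=+1, (1|11)=+1; (−1)^{1·-1·5}·(+1)^-1·(+1)^1 = -1.
v=41: a=41^0·(≡1), b=41^-2·(≡8) mod 41; (1|41)=+1, (8|41)=+1; (−1)^{0·-2·20}·(+1)^-2·(+1)^0 = +1.
Ram(16269, -21318) = {2, 11, 17, 29}; no ℚ_2-point on the conic.

[2, 11, 17, 29]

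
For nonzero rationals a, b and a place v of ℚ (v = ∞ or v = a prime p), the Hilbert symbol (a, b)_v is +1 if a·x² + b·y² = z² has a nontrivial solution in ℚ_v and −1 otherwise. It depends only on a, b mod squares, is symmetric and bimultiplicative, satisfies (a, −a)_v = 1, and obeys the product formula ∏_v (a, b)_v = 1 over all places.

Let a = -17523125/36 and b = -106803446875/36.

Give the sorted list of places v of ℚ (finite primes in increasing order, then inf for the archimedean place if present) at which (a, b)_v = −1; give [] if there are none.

(a, b) ≡ (-53, -115) mod (ℚ^×)²; places V = {2, 3, 5, 23, 53, ∞}.
(a,b)_23: α=2, u≡12; β=3, v≡6 (mod 23); (12|23)=+1, (6|23)=+1; sign (−1)^0·+1^3·+1^2 = +1.
(a,b)_2: α=-2, β=-2; u≡3, v≡5 (mod 8); ε(u)ε(v)=1·0, αω(v)=-2·1, βω(u)=-2·1; sum ≡ 0  ⇒  +1.
(a,b)_∞: sgn(-53)=−, sgn(-115)=−, so -1.
(a,b)_53: α=1, u≡10; β=2, v≡37 (mod 53); (10|53)=+1, (37|53)=+1; sign (−1)^0·+1^2·+1^1 = +1.
(a,b)_5: α=4, u≡3; β=5, v≡2 (mod 5); (3|5)=-1, (2|5)=-1; sign (−1)^0·-1^5·-1^4 = -1.
(a,b)_3: α=-2, u≡1; β=-2, v≡2 (mod 3); (1|3)=+1, (2|3)=-1; sign (−1)^0·+1^-2·-1^-2 = +1.
(-53, -115 / ℚ) ramifies at {5, ∞}: a division algebra.

[5, inf]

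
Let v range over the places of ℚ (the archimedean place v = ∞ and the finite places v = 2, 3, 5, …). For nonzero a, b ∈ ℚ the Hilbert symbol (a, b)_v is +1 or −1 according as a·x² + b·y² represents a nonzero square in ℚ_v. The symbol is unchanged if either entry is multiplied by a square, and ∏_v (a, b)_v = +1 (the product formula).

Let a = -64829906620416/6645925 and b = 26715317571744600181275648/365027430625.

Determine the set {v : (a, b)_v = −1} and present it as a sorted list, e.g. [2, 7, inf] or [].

Mod squares: a ≡ -51841517, b ≡ 7. Check v ∈ {∞, 2, 3, 5, 7, 11, 13, 17, 23, 31, 47}.
v=2: v_2(a)=12, v_2(b)=10; units ≡ 3, 7 (mod 8); ε·ε+αω+βω = 1·1+12·0+10·1 ≡ 1  ⇒  (a,b)_2 = -1.
v=7: a=7^3·(≡3), b=7^5·(≡1) mod 7; (3|7)=-1, (1|7)=+1; (−1)^{3·5·3}·(-1)^5·(+1)^3 = +1.
v=∞: -51841517 < 0 and 7 > 0  ⇒  (a,b)_∞ = +1.
v=17: a=17^1·(≡12), b=17^2·(≡6) mod 17; (12|17)=-1, (6|17)=-1; (−1)^{1·2·8}·(-1)^2·(-1)^1 = -1.
v=13: a=13^-3·(≡7), b=13^-6·(≡7) mod 13; (7|13)=-1, (7|13)=-1; (−1)^{-3·-6·6}·(-1)^-6·(-1)^-3 = -1.
v=23: a=23^1·(≡7), b=23^2·(≡15) mod 23; (7|23)=-1, (15|23)=-1; (−1)^{1·2·11}·(-1)^2·(-1)^1 = -1.
v=5: a=5^-2·(≡2), b=5^-4·(≡2) mod 5; (2|5)=-1, (2|5)=-1; (−1)^{-2·-4·2}·(-1)^-4·(-1)^-2 = +1.
v=3: a=3^4·(≡1), b=3^14·(≡1) mod 3; (1|3)=+1, (1|3)=+1; (−1)^{4·14·1}·(+1)^14·(+1)^4 = +1.
v=47: a=47^1·(≡28), b=47^2·(≡7) mod 47; (28|47)=+1, (7|47)=+1; (−1)^{1·2·23}·(+1)^2·(+1)^1 = +1.
v=11: a=11^-2·(≡4), b=11^-2·(≡2) mod 11; (4|11)=+1, (2|11)=-1; (−1)^{-2·-2·5}·(+1)^-2·(-1)^-2 = +1.
v=31: a=31^1·(≡8), b=31^2·(≡8) mod 31; (8|31)=+1, (8|31)=+1; (−1)^{1·2·15}·(+1)^2·(+1)^1 = +1.
(-51841517, 7 / ℚ) ramifies at {2, 13, 17, 23}: a division algebra.

[2, 13, 17, 23]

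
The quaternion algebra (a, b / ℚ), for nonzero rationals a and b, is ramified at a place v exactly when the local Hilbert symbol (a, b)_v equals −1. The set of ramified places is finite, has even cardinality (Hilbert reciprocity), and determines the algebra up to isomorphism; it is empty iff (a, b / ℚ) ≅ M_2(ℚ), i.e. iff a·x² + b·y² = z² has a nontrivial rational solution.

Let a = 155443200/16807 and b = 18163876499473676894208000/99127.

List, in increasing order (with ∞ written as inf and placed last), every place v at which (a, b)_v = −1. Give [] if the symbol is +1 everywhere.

[2, 3, 11, 23]

(a, b) ≡ (10626, 2310) mod (ℚ^×)²; places V = {2, 3, 5, 7, 11, 13, 17, 23, 43, ∞}.
(a,b)_7: α=-5, u≡3; β=-3, v≡4 (mod 7); (3|7)=-1, (4|7)=+1; sign (−1)^1·-1^-3·+1^-5 = +1.
(a,b)_3: α=1, u≡2; β=9, v≡2 (mod 3); (2|3)=-1, (2|3)=-1; sign (−1)^1·-1^9·-1^1 = -1.
(a,b)_13: α=0, u≡5; β=2, v≡1 (mod 13); (5|13)=-1, (1|13)=+1; sign (−1)^0·-1^2·+1^0 = +1.
(a,b)_23: α=1, u≡2; β=2, v≡19 (mod 23); (2|23)=+1, (19|23)=-1; sign (−1)^0·+1^2·-1^1 = -1.
(a,b)_5: α=2, u≡4; β=3, v≡2 (mod 5); (4|5)=+1, (2|5)=-1; sign (−1)^0·+1^3·-1^2 = +1.
(a,b)_17: α=0, u≡1; β=-2, v≡13 (mod 17); (1|17)=+1, (13|17)=+1; sign (−1)^0·+1^-2·+1^0 = +1.
(a,b)_∞: sgn(10626)=+, sgn(2310)=+, so +1.
(a,b)_11: α=1, u≡5; β=3, v≡4 (mod 11); (5|11)=+1, (4|11)=+1; sign (−1)^1·+1^3·+1^1 = -1.
(a,b)_2: α=13, β=25; u≡1, v≡3 (mod 8); ε(u)ε(v)=0·1, αω(v)=13·1, βω(u)=25·0; sum ≡ 1  ⇒  -1.
(a,b)_43: α=0, u≡42; β=2, v≡25 (mod 43); (42|43)=-1, (25|43)=+1; sign (−1)^0·-1^2·+1^0 = +1.
|Ram(10626, 2310)| = 4, even; anisotropic at {2, 3, 11, 23}.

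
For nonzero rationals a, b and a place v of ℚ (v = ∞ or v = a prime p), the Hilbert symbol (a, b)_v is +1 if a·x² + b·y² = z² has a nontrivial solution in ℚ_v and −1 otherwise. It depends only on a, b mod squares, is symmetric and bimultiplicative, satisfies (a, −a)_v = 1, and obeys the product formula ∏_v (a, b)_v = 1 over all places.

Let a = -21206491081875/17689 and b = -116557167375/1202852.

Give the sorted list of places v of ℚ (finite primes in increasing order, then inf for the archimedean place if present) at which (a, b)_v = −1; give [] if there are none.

[17, inf]

Mod squares: a ≡ -11, b ≡ -935. Check v ∈ {∞, 2, 3, 5, 7, 11, 17, 19, 31}.
v=3: a=3^6·(≡1), b=3^6·(≡1) mod 3; (1|3)=+1, (1|3)=+1; (−1)^{6·6·1}·(+1)^6·(+1)^6 = +1.
v=5: a=5^4·(≡1), b=5^3·(≡3) mod 5; (1|5)=+1, (3|5)=-1; (−1)^{4·3·2}·(+1)^3·(-1)^4 = +1.
v=2: v_2(a)=0, v_2(b)=-2; units ≡ 5, 1 (mod 8); ε·ε+αω+βω = 0·0+0·0+-2·1 ≡ 0  ⇒  (a,b)_2 = +1.
v=∞: -11 < 0 and -935 < 0  ⇒  (a,b)_∞ = -1.
v=17: a=17^2·(≡10), b=17^-1·(≡15) mod 17; (10|17)=-1, (15|17)=+1; (−1)^{2·-1·8}·(-1)^-1·(+1)^2 = -1.
v=19: a=19^-2·(≡8), b=19^-2·(≡12) mod 19; (8|19)=-1, (12|19)=-1; (−1)^{-2·-2·9}·(-1)^-2·(-1)^-2 = +1.
v=11: a=11^5·(≡7), b=11^3·(≡9) mod 11; (7|11)=-1, (9|11)=+1; (−1)^{5·3·5}·(-1)^3·(+1)^5 = +1.
v=7: a=7^-2·(≡5), b=7^-2·(≡5) mod 7; (5|7)=-1, (5|7)=-1; (−1)^{-2·-2·3}·(-1)^-2·(-1)^-2 = +1.
v=31: a=31^0·(≡28), b=31^2·(≡3) mod 31; (28|31)=+1, (3|31)=-1; (−1)^{0·2·15}·(+1)^2·(-1)^0 = +1.
Ram(-11, -935) = {17, ∞}; no ℚ_17-point on the conic.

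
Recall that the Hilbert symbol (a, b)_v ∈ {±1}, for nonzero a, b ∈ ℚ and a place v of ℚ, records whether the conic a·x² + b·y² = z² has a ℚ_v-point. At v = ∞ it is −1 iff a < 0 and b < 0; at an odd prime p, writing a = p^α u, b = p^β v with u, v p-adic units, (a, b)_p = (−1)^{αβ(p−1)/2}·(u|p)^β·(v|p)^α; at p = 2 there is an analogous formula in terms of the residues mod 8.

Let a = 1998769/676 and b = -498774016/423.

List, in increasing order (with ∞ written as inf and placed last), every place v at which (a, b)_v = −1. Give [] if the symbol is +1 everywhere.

[13, 17, 23, 29]

(a, b) ≡ (1081, -5723237) mod (ℚ^×)²; places V = {2, 3, 13, 17, 19, 23, 29, 43, 47, ∞}.
(a,b)_23: α=1, u≡1; β=0, v≡21 (mod 23); (1|23)=+1, (21|23)=-1; sign (−1)^0·+1^0·-1^1 = -1.
(a,b)_29: α=0, u≡26; β=1, v≡11 (mod 29); (26|29)=-1, (11|29)=-1; sign (−1)^0·-1^1·-1^0 = -1.
(a,b)_47: α=1, u≡10; β=-1, v≡36 (mod 47); (10|47)=-1, (36|47)=+1; sign (−1)^1·-1^-1·+1^1 = +1.
(a,b)_13: α=-2, u≡8; β=1, v≡12 (mod 13); (8|13)=-1, (12|13)=+1; sign (−1)^0·-1^1·+1^-2 = -1.
(a,b)_2: α=-2, β=12; u≡1, v≡3 (mod 8); ε(u)ε(v)=0·1, αω(v)=-2·1, βω(u)=12·0; sum ≡ 0  ⇒  +1.
(a,b)_3: α=0, u≡1; β=-2, v≡1 (mod 3); (1|3)=+1, (1|3)=+1; sign (−1)^0·+1^-2·+1^0 = +1.
(a,b)_17: α=0, u≡10; β=1, v≡14 (mod 17); (10|17)=-1, (14|17)=-1; sign (−1)^0·-1^1·-1^0 = -1.
(a,b)_19: α=0, u≡11; β=1, v≡2 (mod 19); (11|19)=+1, (2|19)=-1; sign (−1)^0·+1^1·-1^0 = +1.
(a,b)_∞: sgn(1081)=+, sgn(-5723237)=−, so +1.
(a,b)_43: α=2, u≡21; β=0, v≡29 (mod 43); (21|43)=+1, (29|43)=-1; sign (−1)^0·+1^0·-1^2 = +1.
(1081, -5723237 / ℚ) ramifies at {13, 17, 23, 29}: a division algebra.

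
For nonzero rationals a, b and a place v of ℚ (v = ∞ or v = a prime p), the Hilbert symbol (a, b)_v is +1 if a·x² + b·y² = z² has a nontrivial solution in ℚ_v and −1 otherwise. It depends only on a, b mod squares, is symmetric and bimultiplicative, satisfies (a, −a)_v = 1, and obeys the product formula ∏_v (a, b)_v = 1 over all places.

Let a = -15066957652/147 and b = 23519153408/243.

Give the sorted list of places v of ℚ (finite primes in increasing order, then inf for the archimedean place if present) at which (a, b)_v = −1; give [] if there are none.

[3, 41]

Mod squares: a ≡ -3999, b ≡ 163959. Check v ∈ {∞, 2, 3, 7, 31, 41, 43}.
v=7: a=7^-2·(≡3), b=7^0·(≡6) mod 7; (3|7)=-1, (6|7)=-1; (−1)^{-2·0·3}·(-1)^0·(-1)^-2 = +1.
v=2: v_2(a)=2, v_2(b)=8; units ≡ 1, 7 (mod 8); ε·ε+αω+βω = 0·1+2·0+8·0 ≡ 0  ⇒  (a,b)_2 = +1.
v=31: a=31^1·(≡15), b=31^1·(≡20) mod 31; (15|31)=-1, (20|31)=+1; (−1)^{1·1·15}·(-1)^1·(+1)^1 = +1.
v=43: a=43^1·(≡14), b=43^1·(≡30) mod 43; (14|43)=+1, (30|43)=-1; (−1)^{1·1·21}·(+1)^1·(-1)^1 = +1.
v=3: a=3^-1·(≡2), b=3^-5·(≡2) mod 3; (2|3)=-1, (2|3)=-1; (−1)^{-1·-5·1}·(-1)^-5·(-1)^-1 = -1.
v=41: a=41^4·(≡17), b=41^3·(≡12) mod 41; (17|41)=-1, (12|41)=-1; (−1)^{4·3·20}·(-1)^3·(-1)^4 = -1.
v=∞: -3999 < 0 and 163959 > 0  ⇒  (a,b)_∞ = +1.
|Ram(-3999, 163959)| = 2, even; anisotropic at {3, 41}.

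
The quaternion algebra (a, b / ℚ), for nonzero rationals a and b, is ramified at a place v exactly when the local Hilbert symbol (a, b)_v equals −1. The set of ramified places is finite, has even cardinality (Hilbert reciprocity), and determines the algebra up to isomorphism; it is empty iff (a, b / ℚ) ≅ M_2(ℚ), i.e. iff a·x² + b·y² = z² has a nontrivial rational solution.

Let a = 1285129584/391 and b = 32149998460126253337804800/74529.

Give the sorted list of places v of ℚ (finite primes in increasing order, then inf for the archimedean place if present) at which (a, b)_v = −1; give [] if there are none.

(a, b) ≡ (2548929, 53) mod (ℚ^×)²; places V = {2, 3, 5, 7, 11, 13, 17, 23, 37, 41, 43, 53, ∞}.
(a,b)_53: α=1, u≡22; β=3, v≡11 (mod 53); (22|53)=-1, (11|53)=+1; sign (−1)^0·-1^3·+1^1 = -1.
(a,b)_5: α=0, u≡4; β=2, v≡3 (mod 5); (4|5)=+1, (3|5)=-1; sign (−1)^0·+1^2·-1^0 = +1.
(a,b)_7: α=0, u≡3; β=-2, v≡2 (mod 7); (3|7)=-1, (2|7)=+1; sign (−1)^0·-1^-2·+1^0 = +1.
(a,b)_13: α=0, u≡11; β=-2, v≡10 (mod 13); (11|13)=-1, (10|13)=+1; sign (−1)^0·-1^-2·+1^0 = +1.
(a,b)_2: α=4, β=24; u≡1, v≡5 (mod 8); ε(u)ε(v)=0·0, αω(v)=4·1, βω(u)=24·0; sum ≡ 0  ⇒  +1.
(a,b)_3: α=3, u≡1; β=-2, v≡2 (mod 3); (1|3)=+1, (2|3)=-1; sign (−1)^0·+1^-2·-1^3 = -1.
(a,b)_17: α=-1, u≡11; β=0, v≡2 (mod 17); (11|17)=-1, (2|17)=+1; sign (−1)^0·-1^0·+1^-1 = +1.
(a,b)_37: α=2, u≡11; β=2, v≡3 (mod 37); (11|37)=+1, (3|37)=+1; sign (−1)^0·+1^2·+1^2 = +1.
(a,b)_43: α=0, u≡27; β=2, v≡41 (mod 43); (27|43)=-1, (41|43)=+1; sign (−1)^0·-1^2·+1^0 = +1.
(a,b)_23: α=-1, u≡18; β=0, v≡19 (mod 23); (18|23)=+1, (19|23)=-1; sign (−1)^0·+1^0·-1^-1 = -1.
(a,b)_11: α=0, u≡4; β=2, v≡3 (mod 11); (4|11)=+1, (3|11)=+1; sign (−1)^0·+1^2·+1^0 = +1.
(a,b)_∞: sgn(2548929)=+, sgn(53)=+, so +1.
(a,b)_41: α=1, u≡28; β=2, v≡35 (mod 41); (28|41)=-1, (35|41)=-1; sign (−1)^0·-1^2·-1^1 = -1.
(2548929, 53 / ℚ) ramifies at {3, 23, 41, 53}: a division algebra.

[3, 23, 41, 53]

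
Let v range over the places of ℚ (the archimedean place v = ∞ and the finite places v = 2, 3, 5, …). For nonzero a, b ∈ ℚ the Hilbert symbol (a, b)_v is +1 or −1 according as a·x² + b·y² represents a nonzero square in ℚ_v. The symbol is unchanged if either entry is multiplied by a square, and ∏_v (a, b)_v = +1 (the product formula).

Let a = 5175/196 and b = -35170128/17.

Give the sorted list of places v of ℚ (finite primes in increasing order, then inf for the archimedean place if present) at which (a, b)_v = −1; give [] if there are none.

Mod squares: a ≡ 23, b ≡ -4152029. Check v ∈ {∞, 2, 3, 5, 7, 17, 23, 37, 41}.
v=17: a=17^0·(≡14), b=17^-1·(≡16) mod 17; (14|17)=-1, (16|17)=+1; (−1)^{0·-1·8}·(-1)^-1·(+1)^0 = -1.
v=37: a=37^0·(≡13), b=37^1·(≡34) mod 37; (13|37)=-1, (34|37)=+1; (−1)^{0·1·18}·(-1)^1·(+1)^0 = -1.
v=23: a=23^1·(≡13), b=23^1·(≡16) mod 23; (13|23)=+1, (16|23)=+1; (−1)^{1·1·11}·(+1)^1·(+1)^1 = -1.
v=7: a=7^-2·(≡4), b=7^1·(≡3) mod 7; (4|7)=+1, (3|7)=-1; (−1)^{-2·1·3}·(+1)^1·(-1)^-2 = +1.
v=∞: 23 > 0 and -4152029 < 0  ⇒  (a,b)_∞ = +1.
v=3: a=3^2·(≡2), b=3^2·(≡1) mod 3; (2|3)=-1, (1|3)=+1; (−1)^{2·2·1}·(-1)^2·(+1)^2 = +1.
v=2: v_2(a)=-2, v_2(b)=4; units ≡ 7, 3 (mod 8); ε·ε+αω+βω = 1·1+-2·1+4·0 ≡ 1  ⇒  (a,b)_2 = -1.
v=41: a=41^0·(≡40), b=41^1·(≡31) mod 41; (40|41)=+1, (31|41)=+1; (−1)^{0·1·20}·(+1)^1·(+1)^0 = +1.
v=5: a=5^2·(≡2), b=5^0·(≡1) mod 5; (2|5)=-1, (1|5)=+1; (−1)^{2·0·2}·(-1)^0·(+1)^2 = +1.
Ram(23, -4152029) = {2, 17, 23, 37}; no ℚ_2-point on the conic.

[2, 17, 23, 37]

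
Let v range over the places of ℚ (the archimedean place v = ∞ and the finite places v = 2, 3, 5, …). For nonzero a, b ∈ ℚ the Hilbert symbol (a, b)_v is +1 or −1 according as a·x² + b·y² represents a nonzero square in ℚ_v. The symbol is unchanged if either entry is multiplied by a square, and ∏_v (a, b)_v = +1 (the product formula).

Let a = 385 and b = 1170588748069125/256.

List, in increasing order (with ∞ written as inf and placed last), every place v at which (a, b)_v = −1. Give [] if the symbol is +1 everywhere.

[11, 17]

(a, b) ≡ (385, 85) mod (ℚ^×)²; places V = {2, 3, 5, 7, 11, 17, ∞}.
(a,b)_5: α=1, u≡2; β=3, v≡3 (mod 5); (2|5)=-1, (3|5)=-1; sign (−1)^0·-1^3·-1^1 = +1.
(a,b)_11: α=1, u≡2; β=2, v≡8 (mod 11); (2|11)=-1, (8|11)=-1; sign (−1)^0·-1^2·-1^1 = -1.
(a,b)_7: α=1, u≡6; β=4, v≡1 (mod 7); (6|7)=-1, (1|7)=+1; sign (−1)^0·-1^4·+1^1 = +1.
(a,b)_3: α=0, u≡1; β=8, v≡1 (mod 3); (1|3)=+1, (1|3)=+1; sign (−1)^0·+1^8·+1^0 = +1.
(a,b)_17: α=0, u≡11; β=3, v≡3 (mod 17); (11|17)=-1, (3|17)=-1; sign (−1)^0·-1^3·-1^0 = -1.
(a,b)_∞: sgn(385)=+, sgn(85)=+, so +1.
(a,b)_2: α=0, β=-8; u≡1, v≡5 (mod 8); ε(u)ε(v)=0·0, αω(v)=0·1, βω(u)=-8·0; sum ≡ 0  ⇒  +1.
|Ram(385, 85)| = 2, even; anisotropic at {11, 17}.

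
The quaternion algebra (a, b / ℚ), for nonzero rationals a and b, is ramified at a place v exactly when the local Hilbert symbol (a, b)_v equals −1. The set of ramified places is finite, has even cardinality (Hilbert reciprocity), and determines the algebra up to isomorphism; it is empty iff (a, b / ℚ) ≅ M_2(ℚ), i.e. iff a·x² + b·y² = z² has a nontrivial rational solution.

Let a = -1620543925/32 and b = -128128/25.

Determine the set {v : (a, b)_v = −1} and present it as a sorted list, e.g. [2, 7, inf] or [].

Mod squares: a ≡ -26, b ≡ -2002. Check v ∈ {∞, 2, 5, 7, 11, 13, 29}.
v=2: v_2(a)=-5, v_2(b)=7; units ≡ 3, 7 (mod 8); ε·ε+αω+βω = 1·1+-5·0+7·1 ≡ 0  ⇒  (a,b)_2 = +1.
v=11: a=11^2·(≡7), b=11^1·(≡4) mod 11; (7|11)=-1, (4|11)=+1; (−1)^{2·1·5}·(-1)^1·(+1)^2 = -1.
v=∞: -26 < 0 and -2002 < 0  ⇒  (a,b)_∞ = -1.
v=5: a=5^2·(≡4), b=5^-2·(≡2) mod 5; (4|5)=+1, (2|5)=-1; (−1)^{2·-2·2}·(+1)^-2·(-1)^2 = +1.
v=7: a=7^2·(≡2), b=7^1·(≡2) mod 7; (2|7)=+1, (2|7)=+1; (−1)^{2·1·3}·(+1)^1·(+1)^2 = +1.
v=13: a=13^1·(≡8), b=13^1·(≡2) mod 13; (8|13)=-1, (2|13)=-1; (−1)^{1·1·6}·(-1)^1·(-1)^1 = +1.
v=29: a=29^2·(≡3), b=29^0·(≡16) mod 29; (3|29)=-1, (16|29)=+1; (−1)^{2·0·14}·(-1)^0·(+1)^2 = +1.
(-26, -2002 / ℚ) ramifies at {11, ∞}: a division algebra.

[11, inf]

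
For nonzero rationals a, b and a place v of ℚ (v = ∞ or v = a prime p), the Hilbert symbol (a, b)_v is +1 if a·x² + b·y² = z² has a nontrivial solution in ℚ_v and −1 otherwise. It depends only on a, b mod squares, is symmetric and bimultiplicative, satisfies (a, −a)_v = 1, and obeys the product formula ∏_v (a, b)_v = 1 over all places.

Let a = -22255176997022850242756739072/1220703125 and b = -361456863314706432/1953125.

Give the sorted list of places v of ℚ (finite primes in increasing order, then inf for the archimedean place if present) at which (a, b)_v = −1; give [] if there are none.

[13, inf]

Mod squares: a ≡ -65, b ≡ -13110. Check v ∈ {∞, 2, 3, 5, 7, 13, 19, 23}.
v=∞: -65 < 0 and -13110 < 0  ⇒  (a,b)_∞ = -1.
v=19: a=19^2·(≡6), b=19^1·(≡14) mod 19; (6|19)=+1, (14|19)=-1; (−1)^{2·1·9}·(+1)^1·(-1)^2 = +1.
v=23: a=23^2·(≡9), b=23^1·(≡20) mod 23; (9|23)=+1, (20|23)=-1; (−1)^{2·1·11}·(+1)^1·(-1)^2 = +1.
v=13: a=13^3·(≡6), b=13^2·(≡8) mod 13; (6|13)=-1, (8|13)=-1; (−1)^{3·2·6}·(-1)^2·(-1)^3 = -1.
v=2: v_2(a)=36, v_2(b)=23; units ≡ 7, 5 (mod 8); ε·ε+αω+βω = 1·0+36·1+23·0 ≡ 0  ⇒  (a,b)_2 = +1.
v=5: a=5^-13·(≡3), b=5^-9·(≡3) mod 5; (3|5)=-1, (3|5)=-1; (−1)^{-13·-9·2}·(-1)^-9·(-1)^-13 = +1.
v=3: a=3^8·(≡1), b=3^5·(≡1) mod 3; (1|3)=+1, (1|3)=+1; (−1)^{8·5·1}·(+1)^5·(+1)^8 = +1.
v=7: a=7^6·(≡5), b=7^4·(≡4) mod 7; (5|7)=-1, (4|7)=+1; (−1)^{6·4·3}·(-1)^4·(+1)^6 = +1.
|Ram(-65, -13110)| = 2, even; anisotropic at {13, ∞}.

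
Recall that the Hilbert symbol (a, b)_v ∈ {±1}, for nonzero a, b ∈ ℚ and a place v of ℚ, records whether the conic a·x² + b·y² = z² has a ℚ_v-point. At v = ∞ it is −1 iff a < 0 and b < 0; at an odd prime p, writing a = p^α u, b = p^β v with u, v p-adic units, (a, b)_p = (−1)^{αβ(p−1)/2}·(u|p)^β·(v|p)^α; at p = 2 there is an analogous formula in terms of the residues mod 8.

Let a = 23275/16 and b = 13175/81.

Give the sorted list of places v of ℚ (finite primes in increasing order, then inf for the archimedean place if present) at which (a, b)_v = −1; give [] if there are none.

Mod squares: a ≡ 19, b ≡ 527. Check v ∈ {∞, 2, 3, 5, 7, 17, 19, 31}.
v=19: a=19^1·(≡16), b=19^0·(≡13) mod 19; (16|19)=+1, (13|19)=-1; (−1)^{1·0·9}·(+1)^0·(-1)^1 = -1.
v=5: a=5^2·(≡1), b=5^2·(≡2) mod 5; (1|5)=+1, (2|5)=-1; (−1)^{2·2·2}·(+1)^2·(-1)^2 = +1.
v=17: a=17^0·(≡15), b=17^1·(≡6) mod 17; (15|17)=+1, (6|17)=-1; (−1)^{0·1·8}·(+1)^1·(-1)^0 = +1.
v=31: a=31^0·(≡19), b=31^1·(≡24) mod 31; (19|31)=+1, (24|31)=-1; (−1)^{0·1·15}·(+1)^1·(-1)^0 = +1.
v=∞: 19 > 0 and 527 > 0  ⇒  (a,b)_∞ = +1.
v=3: a=3^0·(≡1), b=3^-4·(≡2) mod 3; (1|3)=+1, (2|3)=-1; (−1)^{0·-4·1}·(+1)^-4·(-1)^0 = +1.
v=7: a=7^2·(≡3), b=7^0·(≡2) mod 7; (3|7)=-1, (2|7)=+1; (−1)^{2·0·3}·(-1)^0·(+1)^2 = +1.
v=2: v_2(a)=-4, v_2(b)=0; units ≡ 3, 7 (mod 8); ε·ε+αω+βω = 1·1+-4·0+0·1 ≡ 1  ⇒  (a,b)_2 = -1.
Ram(19, 527) = {2, 19}; no ℚ_2-point on the conic.

[2, 19]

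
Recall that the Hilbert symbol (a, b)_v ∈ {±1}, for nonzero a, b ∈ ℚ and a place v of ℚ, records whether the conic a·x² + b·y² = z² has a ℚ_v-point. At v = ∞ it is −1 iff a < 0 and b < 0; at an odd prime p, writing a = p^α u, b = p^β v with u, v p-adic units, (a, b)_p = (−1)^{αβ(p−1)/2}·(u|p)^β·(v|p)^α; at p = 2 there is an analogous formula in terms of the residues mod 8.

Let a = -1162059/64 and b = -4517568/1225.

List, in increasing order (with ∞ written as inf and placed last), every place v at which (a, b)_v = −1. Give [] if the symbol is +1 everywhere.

(a, b) ≡ (-3219, -7843) mod (ℚ^×)²; places V = {2, 3, 5, 7, 11, 19, 23, 29, 31, 37, ∞}.
(a,b)_23: α=0, u≡6; β=1, v≡16 (mod 23); (6|23)=+1, (16|23)=+1; sign (−1)^0·+1^1·+1^0 = +1.
(a,b)_19: α=2, u≡7; β=0, v≡9 (mod 19); (7|19)=+1, (9|19)=+1; sign (−1)^0·+1^0·+1^2 = +1.
(a,b)_∞: sgn(-3219)=−, sgn(-7843)=−, so -1.
(a,b)_31: α=0, u≡19; β=1, v≡6 (mod 31); (19|31)=+1, (6|31)=-1; sign (−1)^0·+1^1·-1^0 = +1.
(a,b)_11: α=0, u≡4; β=1, v≡2 (mod 11); (4|11)=+1, (2|11)=-1; sign (−1)^0·+1^1·-1^0 = +1.
(a,b)_2: α=-6, β=6; u≡5, v≡5 (mod 8); ε(u)ε(v)=0·0, αω(v)=-6·1, βω(u)=6·1; sum ≡ 0  ⇒  +1.
(a,b)_3: α=1, u≡1; β=2, v≡2 (mod 3); (1|3)=+1, (2|3)=-1; sign (−1)^0·+1^2·-1^1 = -1.
(a,b)_5: α=0, u≡4; β=-2, v≡3 (mod 5); (4|5)=+1, (3|5)=-1; sign (−1)^0·+1^-2·-1^0 = +1.
(a,b)_37: α=1, u≡29; β=0, v≡33 (mod 37); (29|37)=-1, (33|37)=+1; sign (−1)^0·-1^0·+1^1 = +1.
(a,b)_7: α=0, u≡4; β=-2, v≡2 (mod 7); (4|7)=+1, (2|7)=+1; sign (−1)^0·+1^-2·+1^0 = +1.
(a,b)_29: α=1, u≡6; β=0, v≡24 (mod 29); (6|29)=+1, (24|29)=+1; sign (−1)^0·+1^0·+1^1 = +1.
|Ram(-3219, -7843)| = 2, even; anisotropic at {3, ∞}.

[3, inf]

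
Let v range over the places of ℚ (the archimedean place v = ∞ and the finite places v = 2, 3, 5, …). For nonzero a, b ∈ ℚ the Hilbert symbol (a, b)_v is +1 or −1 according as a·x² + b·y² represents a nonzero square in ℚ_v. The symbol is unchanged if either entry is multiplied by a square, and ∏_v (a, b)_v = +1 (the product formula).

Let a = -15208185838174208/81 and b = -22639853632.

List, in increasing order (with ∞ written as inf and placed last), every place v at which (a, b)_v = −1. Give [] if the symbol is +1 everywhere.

[2, 17, 29, 41, 43, inf]

(a, b) ≡ (-8627993, -353747713) mod (ℚ^×)²; places V = {2, 3, 11, 17, 29, 37, 41, 43, ∞}.
(a,b)_2: α=20, β=6; u≡7, v≡7 (mod 8); ε(u)ε(v)=1·1, αω(v)=20·0, βω(u)=6·0; sum ≡ 1  ⇒  -1.
(a,b)_43: α=1, u≡12; β=1, v≡30 (mod 43); (12|43)=-1, (30|43)=-1; sign (−1)^1·-1^1·-1^1 = -1.
(a,b)_41: α=2, u≡35; β=1, v≡15 (mod 41); (35|41)=-1, (15|41)=-1; sign (−1)^0·-1^1·-1^2 = -1.
(a,b)_17: α=1, u≡14; β=1, v≡2 (mod 17); (14|17)=-1, (2|17)=+1; sign (−1)^0·-1^1·+1^1 = -1.
(a,b)_29: α=1, u≡6; β=1, v≡3 (mod 29); (6|29)=+1, (3|29)=-1; sign (−1)^0·+1^1·-1^1 = -1.
(a,b)_11: α=1, u≡4; β=1, v≡7 (mod 11); (4|11)=+1, (7|11)=-1; sign (−1)^1·+1^1·-1^1 = +1.
(a,b)_3: α=-4, u≡1; β=0, v≡2 (mod 3); (1|3)=+1, (2|3)=-1; sign (−1)^0·+1^0·-1^-4 = +1.
(a,b)_37: α=1, u≡5; β=1, v≡8 (mod 37); (5|37)=-1, (8|37)=-1; sign (−1)^0·-1^1·-1^1 = +1.
(a,b)_∞: sgn(-8627993)=−, sgn(-353747713)=−, so -1.
|Ram(-8627993, -353747713)| = 6, even; anisotropic at {2, 17, 29, 41, 43, ∞}.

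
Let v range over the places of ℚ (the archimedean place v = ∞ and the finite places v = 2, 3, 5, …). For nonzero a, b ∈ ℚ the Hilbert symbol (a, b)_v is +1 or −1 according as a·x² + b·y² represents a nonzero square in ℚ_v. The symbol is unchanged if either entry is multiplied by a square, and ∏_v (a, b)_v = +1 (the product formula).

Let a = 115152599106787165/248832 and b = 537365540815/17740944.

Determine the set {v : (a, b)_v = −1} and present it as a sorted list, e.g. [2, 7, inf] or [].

(a, b) ≡ (8580495, 1615) mod (ℚ^×)²; places V = {2, 3, 5, 7, 11, 13, 17, 19, 23, 29, 37, ∞}.
(a,b)_5: α=1, u≡4; β=1, v≡2 (mod 5); (4|5)=+1, (2|5)=-1; sign (−1)^0·+1^1·-1^1 = -1.
(a,b)_37: α=2, u≡25; β=2, v≡22 (mod 37); (25|37)=+1, (22|37)=-1; sign (−1)^0·+1^2·-1^2 = +1.
(a,b)_23: α=1, u≡15; β=0, v≡15 (mod 23); (15|23)=-1, (15|23)=-1; sign (−1)^0·-1^0·-1^1 = -1.
(a,b)_∞: sgn(8580495)=+, sgn(1615)=+, so +1.
(a,b)_17: α=3, u≡12; β=3, v≡11 (mod 17); (12|17)=-1, (11|17)=-1; sign (−1)^0·-1^3·-1^3 = +1.
(a,b)_2: α=-10, β=-4; u≡7, v≡7 (mod 8); ε(u)ε(v)=1·1, αω(v)=-10·0, βω(u)=-4·0; sum ≡ 1  ⇒  -1.
(a,b)_19: α=1, u≡3; β=1, v≡5 (mod 19); (3|19)=-1, (5|19)=+1; sign (−1)^1·-1^1·+1^1 = +1.
(a,b)_29: α=2, u≡16; β=2, v≡23 (mod 29); (16|29)=+1, (23|29)=+1; sign (−1)^0·+1^2·+1^2 = +1.
(a,b)_7: α=1, u≡1; β=0, v≡3 (mod 7); (1|7)=+1, (3|7)=-1; sign (−1)^0·+1^0·-1^1 = -1.
(a,b)_3: α=-5, u≡1; β=-8, v≡1 (mod 3); (1|3)=+1, (1|3)=+1; sign (−1)^0·+1^-8·+1^-5 = +1.
(a,b)_13: α=0, u≡12; β=-2, v≡12 (mod 13); (12|13)=+1, (12|13)=+1; sign (−1)^0·+1^-2·+1^0 = +1.
(a,b)_11: α=3, u≡6; β=0, v≡4 (mod 11); (6|11)=-1, (4|11)=+1; sign (−1)^0·-1^0·+1^3 = +1.
|Ram(8580495, 1615)| = 4, even; anisotropic at {2, 5, 7, 23}.

[2, 5, 7, 23]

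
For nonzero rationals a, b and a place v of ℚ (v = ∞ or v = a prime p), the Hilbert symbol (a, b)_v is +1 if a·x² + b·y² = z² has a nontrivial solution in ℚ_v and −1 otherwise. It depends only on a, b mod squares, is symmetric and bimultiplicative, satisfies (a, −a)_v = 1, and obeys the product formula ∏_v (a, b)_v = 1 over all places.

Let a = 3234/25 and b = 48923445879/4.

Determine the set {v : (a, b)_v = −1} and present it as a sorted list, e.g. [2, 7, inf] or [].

[7, 11]

Mod squares: a ≡ 66, b ≡ 231. Check v ∈ {∞, 2, 3, 5, 7, 11}.
v=11: a=11^1·(≡10), b=11^3·(≡6) mod 11; (10|11)=-1, (6|11)=-1; (−1)^{1·3·5}·(-1)^3·(-1)^1 = -1.
v=3: a=3^1·(≡1), b=3^7·(≡2) mod 3; (1|3)=+1, (2|3)=-1; (−1)^{1·7·1}·(+1)^7·(-1)^1 = +1.
v=5: a=5^-2·(≡4), b=5^0·(≡1) mod 5; (4|5)=+1, (1|5)=+1; (−1)^{-2·0·2}·(+1)^0·(+1)^-2 = +1.
v=2: v_2(a)=1, v_2(b)=-2; units ≡ 1, 7 (mod 8); ε·ε+αω+βω = 0·1+1·0+-2·0 ≡ 0  ⇒  (a,b)_2 = +1.
v=7: a=7^2·(≡6), b=7^5·(≡6) mod 7; (6|7)=-1, (6|7)=-1; (−1)^{2·5·3}·(-1)^5·(-1)^2 = -1.
v=∞: 66 > 0 and 231 > 0  ⇒  (a,b)_∞ = +1.
(66, 231 / ℚ) ramifies at {7, 11}: a division algebra.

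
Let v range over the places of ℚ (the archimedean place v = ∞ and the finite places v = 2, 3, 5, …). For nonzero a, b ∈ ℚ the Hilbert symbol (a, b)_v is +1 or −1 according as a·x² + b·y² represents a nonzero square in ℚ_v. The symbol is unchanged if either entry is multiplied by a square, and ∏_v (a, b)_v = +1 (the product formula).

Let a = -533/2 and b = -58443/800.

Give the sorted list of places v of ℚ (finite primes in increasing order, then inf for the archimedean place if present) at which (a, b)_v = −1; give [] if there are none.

[3, 7, 23, inf]

Mod squares: a ≡ -1066, b ≡ -966. Check v ∈ {∞, 2, 3, 5, 7, 11, 13, 23, 41}.
v=2: v_2(a)=-1, v_2(b)=-5; units ≡ 3, 5 (mod 8); ε·ε+αω+βω = 1·0+-1·1+-5·1 ≡ 0  ⇒  (a,b)_2 = +1.
v=41: a=41^1·(≡14), b=41^0·(≡5) mod 41; (14|41)=-1, (5|41)=+1; (−1)^{1·0·20}·(-1)^0·(+1)^1 = +1.
v=3: a=3^0·(≡2), b=3^1·(≡2) mod 3; (2|3)=-1, (2|3)=-1; (−1)^{0·1·1}·(-1)^1·(-1)^0 = -1.
v=∞: -1066 < 0 and -966 < 0  ⇒  (a,b)_∞ = -1.
v=11: a=11^0·(≡3), b=11^2·(≡7) mod 11; (3|11)=+1, (7|11)=-1; (−1)^{0·2·5}·(+1)^2·(-1)^0 = +1.
v=7: a=7^0·(≡3), b=7^1·(≡1) mod 7; (3|7)=-1, (1|7)=+1; (−1)^{0·1·3}·(-1)^1·(+1)^0 = -1.
v=23: a=23^0·(≡21), b=23^1·(≡16) mod 23; (21|23)=-1, (16|23)=+1; (−1)^{0·1·11}·(-1)^1·(+1)^0 = -1.
v=13: a=13^1·(≡12), b=13^0·(≡10) mod 13; (12|13)=+1, (10|13)=+1; (−1)^{1·0·6}·(+1)^0·(+1)^1 = +1.
v=5: a=5^0·(≡1), b=5^-2·(≡1) mod 5; (1|5)=+1, (1|5)=+1; (−1)^{0·-2·2}·(+1)^-2·(+1)^0 = +1.
(-1066, -966 / ℚ) ramifies at {3, 7, 23, ∞}: a division algebra.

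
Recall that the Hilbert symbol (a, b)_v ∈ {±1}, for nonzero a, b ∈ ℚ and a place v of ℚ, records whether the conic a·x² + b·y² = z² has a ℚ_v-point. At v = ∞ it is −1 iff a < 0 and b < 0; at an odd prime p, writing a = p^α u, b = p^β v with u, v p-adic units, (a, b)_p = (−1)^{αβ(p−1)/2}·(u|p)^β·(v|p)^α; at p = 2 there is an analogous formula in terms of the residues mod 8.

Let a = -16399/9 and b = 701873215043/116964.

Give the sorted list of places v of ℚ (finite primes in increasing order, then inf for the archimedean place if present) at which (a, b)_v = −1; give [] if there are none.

Mod squares: a ≡ -31, b ≡ 64883. Check v ∈ {∞, 2, 3, 7, 11, 13, 19, 23, 31}.
v=11: a=11^0·(≡10), b=11^2·(≡9) mod 11; (10|11)=-1, (9|11)=+1; (−1)^{0·2·5}·(-1)^2·(+1)^0 = +1.
v=3: a=3^-2·(≡2), b=3^-4·(≡2) mod 3; (2|3)=-1, (2|3)=-1; (−1)^{-2·-4·1}·(-1)^-4·(-1)^-2 = +1.
v=23: a=23^2·(≡17), b=23^3·(≡11) mod 23; (17|23)=-1, (11|23)=-1; (−1)^{2·3·11}·(-1)^3·(-1)^2 = -1.
v=∞: -31 < 0 and 64883 > 0  ⇒  (a,b)_∞ = +1.
v=7: a=7^0·(≡1), b=7^1·(≡1) mod 7; (1|7)=+1, (1|7)=+1; (−1)^{0·1·3}·(+1)^1·(+1)^0 = +1.
v=31: a=31^1·(≡17), b=31^1·(≡20) mod 31; (17|31)=-1, (20|31)=+1; (−1)^{1·1·15}·(-1)^1·(+1)^1 = +1.
v=13: a=13^0·(≡8), b=13^3·(≡1) mod 13; (8|13)=-1, (1|13)=+1; (−1)^{0·3·6}·(-1)^3·(+1)^0 = -1.
v=19: a=19^0·(≡4), b=19^-2·(≡11) mod 19; (4|19)=+1, (11|19)=+1; (−1)^{0·-2·9}·(+1)^-2·(+1)^0 = +1.
v=2: v_2(a)=0, v_2(b)=-2; units ≡ 1, 3 (mod 8); ε·ε+αω+βω = 0·1+0·1+-2·0 ≡ 0  ⇒  (a,b)_2 = +1.
|Ram(-31, 64883)| = 2, even; anisotropic at {13, 23}.

[13, 23]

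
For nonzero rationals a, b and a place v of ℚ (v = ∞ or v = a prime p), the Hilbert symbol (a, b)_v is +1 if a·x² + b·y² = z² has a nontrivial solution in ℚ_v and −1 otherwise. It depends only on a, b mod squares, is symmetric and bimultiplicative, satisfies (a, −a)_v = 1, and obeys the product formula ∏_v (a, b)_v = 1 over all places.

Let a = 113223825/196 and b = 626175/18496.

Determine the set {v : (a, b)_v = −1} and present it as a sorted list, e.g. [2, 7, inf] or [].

[17, 23]

Mod squares: a ≡ 55913, b ≡ 23. Check v ∈ {∞, 2, 3, 5, 7, 11, 13, 17, 23}.
v=17: a=17^1·(≡15), b=17^-2·(≡5) mod 17; (15|17)=+1, (5|17)=-1; (−1)^{1·-2·8}·(+1)^-2·(-1)^1 = -1.
v=2: v_2(a)=-2, v_2(b)=-6; units ≡ 1, 7 (mod 8); ε·ε+αω+βω = 0·1+-2·0+-6·0 ≡ 0  ⇒  (a,b)_2 = +1.
v=13: a=13^1·(≡6), b=13^0·(≡3) mod 13; (6|13)=-1, (3|13)=+1; (−1)^{1·0·6}·(-1)^0·(+1)^1 = +1.
v=3: a=3^4·(≡2), b=3^2·(≡2) mod 3; (2|3)=-1, (2|3)=-1; (−1)^{4·2·1}·(-1)^2·(-1)^4 = +1.
v=11: a=11^1·(≡5), b=11^2·(≡1) mod 11; (5|11)=+1, (1|11)=+1; (−1)^{1·2·5}·(+1)^2·(+1)^1 = +1.
v=5: a=5^2·(≡3), b=5^2·(≡2) mod 5; (3|5)=-1, (2|5)=-1; (−1)^{2·2·2}·(-1)^2·(-1)^2 = +1.
v=23: a=23^1·(≡9), b=23^1·(≡4) mod 23; (9|23)=+1, (4|23)=+1; (−1)^{1·1·11}·(+1)^1·(+1)^1 = -1.
v=∞: 55913 > 0 and 23 > 0  ⇒  (a,b)_∞ = +1.
v=7: a=7^-2·(≡2), b=7^0·(≡2) mod 7; (2|7)=+1, (2|7)=+1; (−1)^{-2·0·3}·(+1)^0·(+1)^-2 = +1.
(55913, 23 / ℚ) ramifies at {17, 23}: a division algebra.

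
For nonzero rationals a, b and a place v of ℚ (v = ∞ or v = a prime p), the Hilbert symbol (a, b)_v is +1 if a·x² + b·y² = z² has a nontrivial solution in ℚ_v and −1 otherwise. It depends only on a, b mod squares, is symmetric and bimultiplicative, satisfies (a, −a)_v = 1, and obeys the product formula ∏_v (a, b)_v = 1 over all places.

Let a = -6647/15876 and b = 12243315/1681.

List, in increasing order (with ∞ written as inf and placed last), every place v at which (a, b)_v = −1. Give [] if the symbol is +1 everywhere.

[5, 7, 17, 19]

(a, b) ≡ (-23, 33915) mod (ℚ^×)²; places V = {2, 3, 5, 7, 17, 19, 23, 41, ∞}.
(a,b)_2: α=-2, β=0; u≡1, v≡3 (mod 8); ε(u)ε(v)=0·1, αω(v)=-2·1, βω(u)=0·0; sum ≡ 0  ⇒  +1.
(a,b)_23: α=1, u≡17; β=0, v≡12 (mod 23); (17|23)=-1, (12|23)=+1; sign (−1)^0·-1^0·+1^1 = +1.
(a,b)_19: α=0, u≡2; β=3, v≡2 (mod 19); (2|19)=-1, (2|19)=-1; sign (−1)^0·-1^3·-1^0 = -1.
(a,b)_7: α=-2, u≡5; β=1, v≡4 (mod 7); (5|7)=-1, (4|7)=+1; sign (−1)^0·-1^1·+1^-2 = -1.
(a,b)_41: α=0, u≡4; β=-2, v≡18 (mod 41); (4|41)=+1, (18|41)=+1; sign (−1)^0·+1^-2·+1^0 = +1.
(a,b)_∞: sgn(-23)=−, sgn(33915)=+, so +1.
(a,b)_5: α=0, u≡3; β=1, v≡3 (mod 5); (3|5)=-1, (3|5)=-1; sign (−1)^0·-1^1·-1^0 = -1.
(a,b)_17: α=2, u≡3; β=1, v≡5 (mod 17); (3|17)=-1, (5|17)=-1; sign (−1)^0·-1^1·-1^2 = -1.
(a,b)_3: α=-4, u≡1; β=1, v≡1 (mod 3); (1|3)=+1, (1|3)=+1; sign (−1)^0·+1^1·+1^-4 = +1.
(-23, 33915 / ℚ) ramifies at {5, 7, 17, 19}: a division algebra.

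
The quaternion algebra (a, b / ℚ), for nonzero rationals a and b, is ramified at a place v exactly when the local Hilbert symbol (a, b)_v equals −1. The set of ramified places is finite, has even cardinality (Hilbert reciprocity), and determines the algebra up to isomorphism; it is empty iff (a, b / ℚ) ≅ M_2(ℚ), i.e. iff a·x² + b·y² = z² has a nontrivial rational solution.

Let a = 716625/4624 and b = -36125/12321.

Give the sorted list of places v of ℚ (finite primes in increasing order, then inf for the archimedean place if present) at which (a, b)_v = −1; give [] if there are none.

[5, 13]

Mod squares: a ≡ 65, b ≡ -5. Check v ∈ {∞, 2, 3, 5, 7, 13, 17, 37}.
v=37: a=37^0·(≡28), b=37^-2·(≡15) mod 37; (28|37)=+1, (15|37)=-1; (−1)^{0·-2·18}·(+1)^-2·(-1)^0 = +1.
v=∞: 65 > 0 and -5 < 0  ⇒  (a,b)_∞ = +1.
v=13: a=13^1·(≡2), b=13^0·(≡8) mod 13; (2|13)=-1, (8|13)=-1; (−1)^{1·0·6}·(-1)^0·(-1)^1 = -1.
v=7: a=7^2·(≡4), b=7^0·(≡2) mod 7; (4|7)=+1, (2|7)=+1; (−1)^{2·0·3}·(+1)^0·(+1)^2 = +1.
v=5: a=5^3·(≡2), b=5^3·(≡1) mod 5; (2|5)=-1, (1|5)=+1; (−1)^{3·3·2}·(-1)^3·(+1)^3 = -1.
v=17: a=17^-2·(≡10), b=17^2·(≡10) mod 17; (10|17)=-1, (10|17)=-1; (−1)^{-2·2·8}·(-1)^2·(-1)^-2 = +1.
v=3: a=3^2·(≡2), b=3^-2·(≡1) mod 3; (2|3)=-1, (1|3)=+1; (−1)^{2·-2·1}·(-1)^-2·(+1)^2 = +1.
v=2: v_2(a)=-4, v_2(b)=0; units ≡ 1, 3 (mod 8); ε·ε+αω+βω = 0·1+-4·1+0·0 ≡ 0  ⇒  (a,b)_2 = +1.
(65, -5 / ℚ) ramifies at {5, 13}: a division algebra.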